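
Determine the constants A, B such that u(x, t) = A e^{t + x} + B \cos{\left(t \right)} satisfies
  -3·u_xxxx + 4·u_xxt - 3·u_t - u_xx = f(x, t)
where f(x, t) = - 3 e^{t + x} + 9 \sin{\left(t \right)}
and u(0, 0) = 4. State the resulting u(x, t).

Substitute the ansatz u = A e^{t + x} + B \cos{\left(t \right)} into the left-hand side.
Derivatives of the ansatz:
  u_xxxx = A e^{t} e^{x}
  u_xxt = A e^{t} e^{x}
  u_t = A e^{t} e^{x} - B \sin{\left(t \right)}
  u_xx = A e^{t} e^{x}
Term by term:
  -3·u_xxxx = - 3 A e^{t} e^{x}
  4·u_xxt = 4 A e^{t} e^{x}
  -3·u_t = - 3 A e^{t} e^{x} + 3 B \sin{\left(t \right)}
  -u_xx = - A e^{t} e^{x}
So the left-hand side equals
  - 3 A e^{t} e^{x} + 3 B \sin{\left(t \right)}
This must equal f(x, t) identically; expanded, f = - 3 e^{t} e^{x} + 9 \sin{\left(t \right)}.
Matching coefficients of the independent functions:
  [e^{t} e^{x}]:  - 3 A = -3
  [\sin{\left(t \right)}]:  3 B = 9
Solving: A = 1, B = 3.
Check against the point condition:
  u(0, 0) = 4  ⟹  A + B = 4  ✓
Hence u(x, t) = e^{t + x} + 3 \cos{\left(t \right)}.

Answer: u(x, t) = e^{t + x} + 3 \cos{\left(t \right)}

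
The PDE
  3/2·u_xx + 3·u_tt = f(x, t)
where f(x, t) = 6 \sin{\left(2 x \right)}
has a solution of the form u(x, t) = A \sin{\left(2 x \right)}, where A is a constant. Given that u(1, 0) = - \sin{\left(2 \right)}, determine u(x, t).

Answer: u(x, t) = - \sin{\left(2 x \right)}

Derivation:
Substitute the ansatz u = A \sin{\left(2 x \right)} into the left-hand side.
Derivatives of the ansatz:
  u_xx = - 4 A \sin{\left(2 x \right)}
  u_tt = 0
Term by term:
  3/2·u_xx = - 6 A \sin{\left(2 x \right)}
  3·u_tt = 0
So the left-hand side equals
  - 6 A \sin{\left(2 x \right)}
This must equal f(x, t) = 6 \sin{\left(2 x \right)} identically.
Matching coefficients of the independent functions:
  [\sin{\left(2 x \right)}]:  - 6 A = 6
Solving: A = -1.
Check against the point condition:
  u(1, 0) = - \sin{\left(2 \right)}  ⟹  A \sin{\left(2 \right)} = - \sin{\left(2 \right)}  ✓
Hence u(x, t) = - \sin{\left(2 x \right)}.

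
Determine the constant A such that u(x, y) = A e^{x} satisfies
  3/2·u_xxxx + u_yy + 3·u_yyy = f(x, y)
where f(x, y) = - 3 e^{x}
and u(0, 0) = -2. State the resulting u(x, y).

Substitute the ansatz u = A e^{x} into the left-hand side.
Derivatives of the ansatz:
  u_xxxx = A e^{x}
  u_yy = 0
  u_yyy = 0
Term by term:
  3/2·u_xxxx = \frac{3 A e^{x}}{2}
  u_yy = 0
  3·u_yyy = 0
So the left-hand side equals
  \frac{3 A e^{x}}{2}
This must equal f(x, y) = - 3 e^{x} identically.
Matching coefficients of the independent functions:
  [e^{x}]:  \frac{3 A}{2} = -3
Solving: A = -2.
Check against the point condition:
  u(0, 0) = -2  ⟹  A = -2  ✓
Hence u(x, y) = - 2 e^{x}.

Answer: u(x, y) = - 2 e^{x}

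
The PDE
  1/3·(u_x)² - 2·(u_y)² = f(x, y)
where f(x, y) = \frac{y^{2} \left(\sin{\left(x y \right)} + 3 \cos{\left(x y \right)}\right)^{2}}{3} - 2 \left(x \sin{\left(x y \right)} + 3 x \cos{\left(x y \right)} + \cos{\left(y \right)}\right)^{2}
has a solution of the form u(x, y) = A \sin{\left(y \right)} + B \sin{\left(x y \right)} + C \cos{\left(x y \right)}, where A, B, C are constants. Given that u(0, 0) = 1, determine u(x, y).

Substitute the ansatz u = A \sin{\left(y \right)} + B \sin{\left(x y \right)} + C \cos{\left(x y \right)} into the left-hand side.
Derivatives of the ansatz:
  u_x = B y \cos{\left(x y \right)} - C y \sin{\left(x y \right)}
  u_y = A \cos{\left(y \right)} + B x \cos{\left(x y \right)} - C x \sin{\left(x y \right)}
Term by term:
  1/3·(u_x)² = \frac{B^{2} y^{2} \cos^{2}{\left(x y \right)}}{3} - \frac{2 B C y^{2} \sin{\left(x y \right)} \cos{\left(x y \right)}}{3} + \frac{C^{2} y^{2} \sin^{2}{\left(x y \right)}}{3}
  -2·(u_y)² = - 2 A^{2} \cos^{2}{\left(y \right)} - 4 A B x \cos{\left(y \right)} \cos{\left(x y \right)} + 4 A C x \sin{\left(x y \right)} \cos{\left(y \right)} - 2 B^{2} x^{2} \cos^{2}{\left(x y \right)} + 4 B C x^{2} \sin{\left(x y \right)} \cos{\left(x y \right)} - 2 C^{2} x^{2} \sin^{2}{\left(x y \right)}
So the left-hand side equals
  - 2 A^{2} \cos^{2}{\left(y \right)} - 4 A B x \cos{\left(y \right)} \cos{\left(x y \right)} + 4 A C x \sin{\left(x y \right)} \cos{\left(y \right)} - 2 B^{2} x^{2} \cos^{2}{\left(x y \right)} + \frac{B^{2} y^{2} \cos^{2}{\left(x y \right)}}{3} + 4 B C x^{2} \sin{\left(x y \right)} \cos{\left(x y \right)} - \frac{2 B C y^{2} \sin{\left(x y \right)} \cos{\left(x y \right)}}{3} - 2 C^{2} x^{2} \sin^{2}{\left(x y \right)} + \frac{C^{2} y^{2} \sin^{2}{\left(x y \right)}}{3}
This must equal f(x, y) identically; expanded, f = - 2 x^{2} \sin^{2}{\left(x y \right)} - 12 x^{2} \sin{\left(x y \right)} \cos{\left(x y \right)} - 18 x^{2} \cos^{2}{\left(x y \right)} - 4 x \sin{\left(x y \right)} \cos{\left(y \right)} - 12 x \cos{\left(y \right)} \cos{\left(x y \right)} + \frac{y^{2} \sin^{2}{\left(x y \right)}}{3} + 2 y^{2} \sin{\left(x y \right)} \cos{\left(x y \right)} + 3 y^{2} \cos^{2}{\left(x y \right)} - 2 \cos^{2}{\left(y \right)}.
Matching coefficients of the independent functions:
  [x^{2} \sin^{2}{\left(x y \right)}]:  - 2 C^{2} = -2
  [x^{2} \cos^{2}{\left(x y \right)}]:  - 2 B^{2} = -18
  [y^{2} \sin^{2}{\left(x y \right)}]:  \frac{C^{2}}{3} = \frac{1}{3}
  [y^{2} \cos^{2}{\left(x y \right)}]:  \frac{B^{2}}{3} = 3
  [x \sin{\left(x y \right)} \cos{\left(y \right)}]:  4 A C = -4
  [x \cos{\left(y \right)} \cos{\left(x y \right)}]:  - 4 A B = -12
  [x^{2} \sin{\left(x y \right)} \cos{\left(x y \right)}]:  4 B C = -12
  [y^{2} \sin{\left(x y \right)} \cos{\left(x y \right)}]:  - \frac{2 B C}{3} = 2
  [\cos^{2}{\left(y \right)}]:  - 2 A^{2} = -2
These equations allow (A, B, C) = (-1, -3, 1) or (1, 3, -1).
Impose the point condition(s):
  u(0, 0) = 1  ⟹  C = 1
Only A = -1, B = -3, C = 1 satisfies everything.
Hence u(x, y) = - \sin{\left(y \right)} - 3 \sin{\left(x y \right)} + \cos{\left(x y \right)}.

Answer: u(x, y) = - \sin{\left(y \right)} - 3 \sin{\left(x y \right)} + \cos{\left(x y \right)}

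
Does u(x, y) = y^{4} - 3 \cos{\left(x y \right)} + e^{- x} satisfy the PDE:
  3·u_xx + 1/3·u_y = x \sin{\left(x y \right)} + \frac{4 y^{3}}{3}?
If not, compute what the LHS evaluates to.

Evaluate each term of the left-hand side for u = y^{4} - 3 \cos{\left(x y \right)} + e^{- x}.
Derivatives:
  u_xx = 3 y^{2} \cos{\left(x y \right)} + e^{- x}
  u_y = 3 x \sin{\left(x y \right)} + 4 y^{3}
Terms:
  3·u_xx = 9 y^{2} \cos{\left(x y \right)} + 3 e^{- x}
  1/3·u_y = x \sin{\left(x y \right)} + \frac{4 y^{3}}{3}
Sum: LHS = x \sin{\left(x y \right)} + \frac{4 y^{3}}{3} + 9 y^{2} \cos{\left(x y \right)} + 3 e^{- x}
Given right-hand side: x \sin{\left(x y \right)} + \frac{4 y^{3}}{3}. Difference LHS − RHS = 9 y^{2} \cos{\left(x y \right)} + 3 e^{- x} ≠ 0, so u is not a solution.

Answer: No, the LHS evaluates to x \sin{\left(x y \right)} + \frac{4 y^{3}}{3} + 9 y^{2} \cos{\left(x y \right)} + 3 e^{- x}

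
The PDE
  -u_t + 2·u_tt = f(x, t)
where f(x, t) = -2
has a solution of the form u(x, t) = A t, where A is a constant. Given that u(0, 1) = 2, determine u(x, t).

Substitute the ansatz u = A t into the left-hand side.
Derivatives of the ansatz:
  u_t = A
  u_tt = 0
Term by term:
  -u_t = - A
  2·u_tt = 0
So the left-hand side equals
  - A
This must equal f(x, t) = -2 identically.
Matching coefficients of the independent functions:
  [constant term]:  - A = -2
Solving: A = 2.
Check against the point condition:
  u(0, 1) = 2  ⟹  A = 2  ✓
Hence u(x, t) = 2 t.

Answer: u(x, t) = 2 t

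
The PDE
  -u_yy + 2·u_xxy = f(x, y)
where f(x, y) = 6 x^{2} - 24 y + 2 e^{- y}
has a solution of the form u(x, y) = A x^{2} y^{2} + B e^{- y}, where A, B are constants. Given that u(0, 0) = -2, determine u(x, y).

Substitute the ansatz u = A x^{2} y^{2} + B e^{- y} into the left-hand side.
Derivatives of the ansatz:
  u_yy = 2 A x^{2} + B e^{- y}
  u_xxy = 4 A y
Term by term:
  -u_yy = - 2 A x^{2} - B e^{- y}
  2·u_xxy = 8 A y
So the left-hand side equals
  - 2 A x^{2} + 8 A y - B e^{- y}
This must equal f(x, y) = 6 x^{2} - 24 y + 2 e^{- y} identically.
Matching coefficients of the independent functions:
  [x^{2}]:  - 2 A = 6
  [y]:  8 A = -24
  [e^{- y}]:  - B = 2
Solving: A = -3, B = -2.
Check against the point condition:
  u(0, 0) = -2  ⟹  B = -2  ✓
Hence u(x, y) = - 3 x^{2} y^{2} - 2 e^{- y}.

Answer: u(x, y) = - 3 x^{2} y^{2} - 2 e^{- y}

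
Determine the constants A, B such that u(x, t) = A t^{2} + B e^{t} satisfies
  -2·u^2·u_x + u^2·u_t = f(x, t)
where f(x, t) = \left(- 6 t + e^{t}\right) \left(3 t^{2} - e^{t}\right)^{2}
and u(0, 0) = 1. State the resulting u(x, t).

Answer: u(x, t) = - 3 t^{2} + e^{t}

Derivation:
Substitute the ansatz u = A t^{2} + B e^{t} into the left-hand side.
Derivatives of the ansatz:
  u_x = 0
  u_t = 2 A t + B e^{t}
Term by term:
  -2·u^2·u_x = 0
  u^2·u_t = 2 A^{3} t^{5} + A^{2} B t^{4} e^{t} + 4 A^{2} B t^{3} e^{t} + 2 A B^{2} t^{2} e^{2 t} + 2 A B^{2} t e^{2 t} + B^{3} e^{3 t}
So the left-hand side equals
  2 A^{3} t^{5} + A^{2} B t^{4} e^{t} + 4 A^{2} B t^{3} e^{t} + 2 A B^{2} t^{2} e^{2 t} + 2 A B^{2} t e^{2 t} + B^{3} e^{3 t}
This must equal f(x, t) identically; expanded, f = - 54 t^{5} + 9 t^{4} e^{t} + 36 t^{3} e^{t} - 6 t^{2} e^{2 t} - 6 t e^{2 t} + e^{3 t}.
Matching coefficients of the independent functions:
  [t^{5}]:  2 A^{3} = -54
  [t e^{2 t}, t^{2} e^{2 t}]:  2 A B^{2} = -6
  [t^{3} e^{t}]:  4 A^{2} B = 36
  [t^{4} e^{t}]:  A^{2} B = 9
  [e^{3 t}]:  B^{3} = 1
Solving: A = -3, B = 1.
Check against the point condition:
  u(0, 0) = 1  ⟹  B = 1  ✓
Hence u(x, t) = - 3 t^{2} + e^{t}.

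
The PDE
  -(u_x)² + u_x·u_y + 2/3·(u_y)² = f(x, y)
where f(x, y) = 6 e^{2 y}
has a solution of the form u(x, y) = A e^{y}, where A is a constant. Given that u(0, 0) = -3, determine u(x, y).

Substitute the ansatz u = A e^{y} into the left-hand side.
Derivatives of the ansatz:
  u_x = 0
  u_y = A e^{y}
Term by term:
  -(u_x)² = 0
  u_x·u_y = 0
  2/3·(u_y)² = \frac{2 A^{2} e^{2 y}}{3}
So the left-hand side equals
  \frac{2 A^{2} e^{2 y}}{3}
This must equal f(x, y) = 6 e^{2 y} identically.
Matching coefficients of the independent functions:
  [e^{2 y}]:  \frac{2 A^{2}}{3} = 6
These equations allow (A) = (-3) or (3).
Impose the point condition(s):
  u(0, 0) = -3  ⟹  A = -3
Only A = -3 satisfies everything.
Hence u(x, y) = - 3 e^{y}.

Answer: u(x, y) = - 3 e^{y}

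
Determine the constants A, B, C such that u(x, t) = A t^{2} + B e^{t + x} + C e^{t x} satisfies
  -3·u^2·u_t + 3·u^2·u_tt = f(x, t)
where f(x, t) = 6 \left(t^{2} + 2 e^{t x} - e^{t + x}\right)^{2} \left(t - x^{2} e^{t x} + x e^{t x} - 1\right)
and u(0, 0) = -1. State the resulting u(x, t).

Substitute the ansatz u = A t^{2} + B e^{t + x} + C e^{t x} into the left-hand side.
Derivatives of the ansatz:
  u_t = 2 A t + B e^{t} e^{x} + C x e^{t x}
  u_tt = 2 A + B e^{t} e^{x} + C x^{2} e^{t x}
Term by term:
  -3·u^2·u_t = - 6 A^{3} t^{5} - 3 A^{2} B t^{4} e^{t} e^{x} - 12 A^{2} B t^{3} e^{t} e^{x} - 3 A^{2} C t^{4} x e^{t x} - 12 A^{2} C t^{3} e^{t x} - 6 A B^{2} t^{2} e^{2 t} e^{2 x} - 6 A B^{2} t e^{2 t} e^{2 x} - 6 A B C t^{2} x e^{t} e^{x} e^{t x} - 6 A B C t^{2} e^{t} e^{x} e^{t x} - 12 A B C t e^{t} e^{x} e^{t x} - 6 A C^{2} t^{2} x e^{2 t x} - 6 A C^{2} t e^{2 t x} - 3 B^{3} e^{3 t} e^{3 x} - 3 B^{2} C x e^{2 t} e^{2 x} e^{t x} - 6 B^{2} C e^{2 t} e^{2 x} e^{t x} - 6 B C^{2} x e^{t} e^{x} e^{2 t x} - 3 B C^{2} e^{t} e^{x} e^{2 t x} - 3 C^{3} x e^{3 t x}
  3·u^2·u_tt = 6 A^{3} t^{4} + 3 A^{2} B t^{4} e^{t} e^{x} + 12 A^{2} B t^{2} e^{t} e^{x} + 3 A^{2} C t^{4} x^{2} e^{t x} + 12 A^{2} C t^{2} e^{t x} + 6 A B^{2} t^{2} e^{2 t} e^{2 x} + 6 A B^{2} e^{2 t} e^{2 x} + 6 A B C t^{2} x^{2} e^{t} e^{x} e^{t x} + 6 A B C t^{2} e^{t} e^{x} e^{t x} + 12 A B C e^{t} e^{x} e^{t x} + 6 A C^{2} t^{2} x^{2} e^{2 t x} + 6 A C^{2} e^{2 t x} + 3 B^{3} e^{3 t} e^{3 x} + 3 B^{2} C x^{2} e^{2 t} e^{2 x} e^{t x} + 6 B^{2} C e^{2 t} e^{2 x} e^{t x} + 6 B C^{2} x^{2} e^{t} e^{x} e^{2 t x} + 3 B C^{2} e^{t} e^{x} e^{2 t x} + 3 C^{3} x^{2} e^{3 t x}
So the left-hand side equals
  - 6 A^{3} t^{5} + 6 A^{3} t^{4} - 12 A^{2} B t^{3} e^{t} e^{x} + 12 A^{2} B t^{2} e^{t} e^{x} + 3 A^{2} C t^{4} x^{2} e^{t x} - 3 A^{2} C t^{4} x e^{t x} - 12 A^{2} C t^{3} e^{t x} + 12 A^{2} C t^{2} e^{t x} - 6 A B^{2} t e^{2 t} e^{2 x} + 6 A B^{2} e^{2 t} e^{2 x} + 6 A B C t^{2} x^{2} e^{t} e^{x} e^{t x} - 6 A B C t^{2} x e^{t} e^{x} e^{t x} - 12 A B C t e^{t} e^{x} e^{t x} + 12 A B C e^{t} e^{x} e^{t x} + 6 A C^{2} t^{2} x^{2} e^{2 t x} - 6 A C^{2} t^{2} x e^{2 t x} - 6 A C^{2} t e^{2 t x} + 6 A C^{2} e^{2 t x} + 3 B^{2} C x^{2} e^{2 t} e^{2 x} e^{t x} - 3 B^{2} C x e^{2 t} e^{2 x} e^{t x} + 6 B C^{2} x^{2} e^{t} e^{x} e^{2 t x} - 6 B C^{2} x e^{t} e^{x} e^{2 t x} + 3 C^{3} x^{2} e^{3 t x} - 3 C^{3} x e^{3 t x}
This must equal f(x, t) identically; expanded, f = 6 t^{5} - 6 t^{4} x^{2} e^{t x} + 6 t^{4} x e^{t x} - 6 t^{4} - 12 t^{3} e^{t} e^{x} + 24 t^{3} e^{t x} + 12 t^{2} x^{2} e^{t} e^{x} e^{t x} - 24 t^{2} x^{2} e^{2 t x} - 12 t^{2} x e^{t} e^{x} e^{t x} + 24 t^{2} x e^{2 t x} + 12 t^{2} e^{t} e^{x} - 24 t^{2} e^{t x} + 6 t e^{2 t} e^{2 x} - 24 t e^{t} e^{x} e^{t x} + 24 t e^{2 t x} - 6 x^{2} e^{2 t} e^{2 x} e^{t x} + 24 x^{2} e^{t} e^{x} e^{2 t x} - 24 x^{2} e^{3 t x} + 6 x e^{2 t} e^{2 x} e^{t x} - 24 x e^{t} e^{x} e^{2 t x} + 24 x e^{3 t x} - 6 e^{2 t} e^{2 x} + 24 e^{t} e^{x} e^{t x} - 24 e^{2 t x}.
Matching coefficients of the independent functions:
(each divided by its leading coefficient; functions giving the same equation are listed together)
  [t^{4}, t^{5}]:  A^{3} + 1 = 0
  [t e^{2 t x}, t^{2} x e^{2 t x}, t^{2} x^{2} e^{2 t x}, …]:  A C^{2} + 4 = 0
  [t^{2} e^{t x}, t^{3} e^{t x}, t^{4} x e^{t x}, …]:  A^{2} C + 2 = 0
  [x e^{3 t x}, x^{2} e^{3 t x}]:  C^{3} + 8 = 0
  [e^{2 t} e^{2 x}, t e^{2 t} e^{2 x}]:  A B^{2} + 1 = 0
  [t^{2} e^{t} e^{x}, t^{3} e^{t} e^{x}]:  A^{2} B - 1 = 0
  [e^{t} e^{x} e^{t x}, t e^{t} e^{x} e^{t x}, t^{2} x e^{t} e^{x} e^{t x}, …]:  A B C - 2 = 0
  [x e^{t} e^{x} e^{2 t x}, x^{2} e^{t} e^{x} e^{2 t x}]:  B C^{2} - 4 = 0
  [x e^{2 t} e^{2 x} e^{t x}, x^{2} e^{2 t} e^{2 x} e^{t x}]:  B^{2} C + 2 = 0
Solving: A = -1, B = 1, C = -2.
Check against the point condition:
  u(0, 0) = -1  ⟹  B + C = -1  ✓
Hence u(x, t) = - t^{2} - 2 e^{t x} + e^{t + x}.

Answer: u(x, t) = - t^{2} - 2 e^{t x} + e^{t + x}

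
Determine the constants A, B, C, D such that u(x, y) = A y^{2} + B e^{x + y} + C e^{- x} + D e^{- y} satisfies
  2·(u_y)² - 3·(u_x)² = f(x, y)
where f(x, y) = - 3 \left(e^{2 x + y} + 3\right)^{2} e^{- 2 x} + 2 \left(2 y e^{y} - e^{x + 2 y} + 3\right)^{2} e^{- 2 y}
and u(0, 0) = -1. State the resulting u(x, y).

Answer: u(x, y) = y^{2} - e^{x + y} - 3 e^{- y} + 3 e^{- x}

Derivation:
Substitute the ansatz u = A y^{2} + B e^{x + y} + C e^{- x} + D e^{- y} into the left-hand side.
Derivatives of the ansatz:
  u_y = 2 A y + B e^{x} e^{y} - D e^{- y}
  u_x = B e^{x} e^{y} - C e^{- x}
Term by term:
  2·(u_y)² = 8 A^{2} y^{2} + 8 A B y e^{x} e^{y} - 8 A D y e^{- y} + 2 B^{2} e^{2 x} e^{2 y} - 4 B D e^{x} + 2 D^{2} e^{- 2 y}
  -3·(u_x)² = - 3 B^{2} e^{2 x} e^{2 y} + 6 B C e^{y} - 3 C^{2} e^{- 2 x}
So the left-hand side equals
  8 A^{2} y^{2} + 8 A B y e^{x} e^{y} - 8 A D y e^{- y} - B^{2} e^{2 x} e^{2 y} + 6 B C e^{y} - 4 B D e^{x} - 3 C^{2} e^{- 2 x} + 2 D^{2} e^{- 2 y}
This must equal f(x, y) identically; expanded, f = 8 y^{2} - 8 y e^{x} e^{y} + 24 y e^{- y} - e^{2 x} e^{2 y} - 12 e^{x} - 18 e^{y} + 18 e^{- 2 y} - 27 e^{- 2 x}.
Matching coefficients of the independent functions:
  [y^{2}]:  8 A^{2} = 8
  [y e^{- y}]:  - 8 A D = 24
  [e^{2 x} e^{2 y}]:  - B^{2} = -1
  [y e^{x} e^{y}]:  8 A B = -8
  [e^{- 2 x}]:  - 3 C^{2} = -27
  [e^{x}]:  - 4 B D = -12
  [e^{- 2 y}]:  2 D^{2} = 18
  [e^{y}]:  6 B C = -18
These equations allow (A, B, C, D) = (-1, 1, -3, 3) or (1, -1, 3, -3).
Impose the point condition(s):
  u(0, 0) = -1  ⟹  B + C + D = -1
Only A = 1, B = -1, C = 3, D = -3 satisfies everything.
Hence u(x, y) = y^{2} - e^{x + y} - 3 e^{- y} + 3 e^{- x}.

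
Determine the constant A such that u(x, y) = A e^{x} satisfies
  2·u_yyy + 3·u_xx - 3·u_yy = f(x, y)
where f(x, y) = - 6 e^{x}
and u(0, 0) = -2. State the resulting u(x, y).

Substitute the ansatz u = A e^{x} into the left-hand side.
Derivatives of the ansatz:
  u_yyy = 0
  u_xx = A e^{x}
  u_yy = 0
Term by term:
  2·u_yyy = 0
  3·u_xx = 3 A e^{x}
  -3·u_yy = 0
So the left-hand side equals
  3 A e^{x}
This must equal f(x, y) = - 6 e^{x} identically.
Matching coefficients of the independent functions:
  [e^{x}]:  3 A = -6
Solving: A = -2.
Check against the point condition:
  u(0, 0) = -2  ⟹  A = -2  ✓
Hence u(x, y) = - 2 e^{x}.

Answer: u(x, y) = - 2 e^{x}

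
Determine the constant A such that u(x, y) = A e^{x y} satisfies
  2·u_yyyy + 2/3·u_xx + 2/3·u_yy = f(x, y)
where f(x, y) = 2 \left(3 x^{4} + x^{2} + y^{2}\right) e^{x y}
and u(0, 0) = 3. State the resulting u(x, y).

Substitute the ansatz u = A e^{x y} into the left-hand side.
Derivatives of the ansatz:
  u_yyyy = A x^{4} e^{x y}
  u_xx = A y^{2} e^{x y}
  u_yy = A x^{2} e^{x y}
Term by term:
  2·u_yyyy = 2 A x^{4} e^{x y}
  2/3·u_xx = \frac{2 A y^{2} e^{x y}}{3}
  2/3·u_yy = \frac{2 A x^{2} e^{x y}}{3}
So the left-hand side equals
  2 A x^{4} e^{x y} + \frac{2 A x^{2} e^{x y}}{3} + \frac{2 A y^{2} e^{x y}}{3}
This must equal f(x, y) identically; expanded, f = 6 x^{4} e^{x y} + 2 x^{2} e^{x y} + 2 y^{2} e^{x y}.
Matching coefficients of the independent functions:
  [x^{2} e^{x y}, y^{2} e^{x y}]:  \frac{2 A}{3} = 2
  [x^{4} e^{x y}]:  2 A = 6
Solving: A = 3.
Check against the point condition:
  u(0, 0) = 3  ⟹  A = 3  ✓
Hence u(x, y) = 3 e^{x y}.

Answer: u(x, y) = 3 e^{x y}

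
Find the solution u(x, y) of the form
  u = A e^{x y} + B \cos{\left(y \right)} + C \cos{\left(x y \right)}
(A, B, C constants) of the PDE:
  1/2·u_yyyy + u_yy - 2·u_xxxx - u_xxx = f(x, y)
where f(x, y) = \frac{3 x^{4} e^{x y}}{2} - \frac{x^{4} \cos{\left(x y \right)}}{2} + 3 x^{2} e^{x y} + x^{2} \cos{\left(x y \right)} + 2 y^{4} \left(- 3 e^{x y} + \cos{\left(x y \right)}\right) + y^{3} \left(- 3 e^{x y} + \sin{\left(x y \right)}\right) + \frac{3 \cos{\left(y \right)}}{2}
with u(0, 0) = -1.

Substitute the ansatz u = A e^{x y} + B \cos{\left(y \right)} + C \cos{\left(x y \right)} into the left-hand side.
Derivatives of the ansatz:
  u_yyyy = A x^{4} e^{x y} + B \cos{\left(y \right)} + C x^{4} \cos{\left(x y \right)}
  u_yy = A x^{2} e^{x y} - B \cos{\left(y \right)} - C x^{2} \cos{\left(x y \right)}
  u_xxxx = A y^{4} e^{x y} + C y^{4} \cos{\left(x y \right)}
  u_xxx = A y^{3} e^{x y} + C y^{3} \sin{\left(x y \right)}
Term by term:
  1/2·u_yyyy = \frac{A x^{4} e^{x y}}{2} + \frac{B \cos{\left(y \right)}}{2} + \frac{C x^{4} \cos{\left(x y \right)}}{2}
  u_yy = A x^{2} e^{x y} - B \cos{\left(y \right)} - C x^{2} \cos{\left(x y \right)}
  -2·u_xxxx = - 2 A y^{4} e^{x y} - 2 C y^{4} \cos{\left(x y \right)}
  -u_xxx = - A y^{3} e^{x y} - C y^{3} \sin{\left(x y \right)}
So the left-hand side equals
  \frac{A x^{4} e^{x y}}{2} + A x^{2} e^{x y} - 2 A y^{4} e^{x y} - A y^{3} e^{x y} - \frac{B \cos{\left(y \right)}}{2} + \frac{C x^{4} \cos{\left(x y \right)}}{2} - C x^{2} \cos{\left(x y \right)} - 2 C y^{4} \cos{\left(x y \right)} - C y^{3} \sin{\left(x y \right)}
This must equal f(x, y) identically; expanded, f = \frac{3 x^{4} e^{x y}}{2} - \frac{x^{4} \cos{\left(x y \right)}}{2} + 3 x^{2} e^{x y} + x^{2} \cos{\left(x y \right)} - 6 y^{4} e^{x y} + 2 y^{4} \cos{\left(x y \right)} - 3 y^{3} e^{x y} + y^{3} \sin{\left(x y \right)} + \frac{3 \cos{\left(y \right)}}{2}.
Matching coefficients of the independent functions:
  [x^{2} e^{x y}]:  A = 3
  [x^{2} \cos{\left(x y \right)}, y^{3} \sin{\left(x y \right)}]:  - C = 1
  [x^{4} e^{x y}]:  \frac{A}{2} = \frac{3}{2}
  [x^{4} \cos{\left(x y \right)}]:  \frac{C}{2} = - \frac{1}{2}
  [y^{3} e^{x y}]:  - A = -3
  [y^{4} e^{x y}]:  - 2 A = -6
  [y^{4} \cos{\left(x y \right)}]:  - 2 C = 2
  [\cos{\left(y \right)}]:  - \frac{B}{2} = \frac{3}{2}
Solving: A = 3, B = -3, C = -1.
Check against the point condition:
  u(0, 0) = -1  ⟹  A + B + C = -1  ✓
Hence u(x, y) = 3 e^{x y} - 3 \cos{\left(y \right)} - \cos{\left(x y \right)}.

Answer: u(x, y) = 3 e^{x y} - 3 \cos{\left(y \right)} - \cos{\left(x y \right)}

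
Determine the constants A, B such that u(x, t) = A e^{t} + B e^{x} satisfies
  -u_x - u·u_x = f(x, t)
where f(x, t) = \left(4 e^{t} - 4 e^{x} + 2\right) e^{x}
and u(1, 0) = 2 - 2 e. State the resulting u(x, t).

Substitute the ansatz u = A e^{t} + B e^{x} into the left-hand side.
Derivatives of the ansatz:
  u_x = B e^{x}
Term by term:
  -u_x = - B e^{x}
  -u·u_x = - A B e^{t} e^{x} - B^{2} e^{2 x}
So the left-hand side equals
  - A B e^{t} e^{x} - B^{2} e^{2 x} - B e^{x}
This must equal f(x, t) identically; expanded, f = 4 e^{t} e^{x} - 4 e^{2 x} + 2 e^{x}.
Matching coefficients of the independent functions:
  [e^{t} e^{x}]:  - A B = 4
  [e^{x}]:  - B = 2
  [e^{2 x}]:  - B^{2} = -4
Solving: A = 2, B = -2.
Check against the point condition:
  u(1, 0) = 2 - 2 e  ⟹  A + e B = 2 - 2 e  ✓
Hence u(x, t) = 2 e^{t} - 2 e^{x}.

Answer: u(x, t) = 2 e^{t} - 2 e^{x}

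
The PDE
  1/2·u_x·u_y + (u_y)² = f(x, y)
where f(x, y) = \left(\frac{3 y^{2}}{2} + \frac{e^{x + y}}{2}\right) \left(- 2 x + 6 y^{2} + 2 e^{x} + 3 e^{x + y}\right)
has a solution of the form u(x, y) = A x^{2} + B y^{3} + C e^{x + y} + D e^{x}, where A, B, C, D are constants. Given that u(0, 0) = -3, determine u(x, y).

Substitute the ansatz u = A x^{2} + B y^{3} + C e^{x + y} + D e^{x} into the left-hand side.
Derivatives of the ansatz:
  u_x = 2 A x + C e^{x} e^{y} + D e^{x}
  u_y = 3 B y^{2} + C e^{x} e^{y}
Term by term:
  1/2·u_x·u_y = 3 A B x y^{2} + A C x e^{x} e^{y} + \frac{3 B C y^{2} e^{x} e^{y}}{2} + \frac{3 B D y^{2} e^{x}}{2} + \frac{C^{2} e^{2 x} e^{2 y}}{2} + \frac{C D e^{2 x} e^{y}}{2}
  (u_y)² = 9 B^{2} y^{4} + 6 B C y^{2} e^{x} e^{y} + C^{2} e^{2 x} e^{2 y}
So the left-hand side equals
  3 A B x y^{2} + A C x e^{x} e^{y} + 9 B^{2} y^{4} + \frac{15 B C y^{2} e^{x} e^{y}}{2} + \frac{3 B D y^{2} e^{x}}{2} + \frac{3 C^{2} e^{2 x} e^{2 y}}{2} + \frac{C D e^{2 x} e^{y}}{2}
This must equal f(x, y) identically; expanded, f = - 3 x y^{2} - x e^{x} e^{y} + 9 y^{4} + \frac{15 y^{2} e^{x} e^{y}}{2} + 3 y^{2} e^{x} + \frac{3 e^{2 x} e^{2 y}}{2} + e^{2 x} e^{y}.
Matching coefficients of the independent functions:
  [y^{4}]:  9 B^{2} = 9
  [x y^{2}]:  3 A B = -3
  [y^{2} e^{x}]:  \frac{3 B D}{2} = 3
  [e^{2 x} e^{y}]:  \frac{C D}{2} = 1
  [e^{2 x} e^{2 y}]:  \frac{3 C^{2}}{2} = \frac{3}{2}
  [x e^{x} e^{y}]:  A C = -1
  [y^{2} e^{x} e^{y}]:  \frac{15 B C}{2} = \frac{15}{2}
These equations allow (A, B, C, D) = (-1, 1, 1, 2) or (1, -1, -1, -2).
Impose the point condition(s):
  u(0, 0) = -3  ⟹  C + D = -3
Only A = 1, B = -1, C = -1, D = -2 satisfies everything.
Hence u(x, y) = x^{2} - y^{3} - 2 e^{x} - e^{x + y}.

Answer: u(x, y) = x^{2} - y^{3} - 2 e^{x} - e^{x + y}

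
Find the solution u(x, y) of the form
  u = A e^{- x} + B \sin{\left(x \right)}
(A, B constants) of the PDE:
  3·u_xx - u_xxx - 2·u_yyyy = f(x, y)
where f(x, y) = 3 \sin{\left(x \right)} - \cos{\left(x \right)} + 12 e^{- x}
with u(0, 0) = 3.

Answer: u(x, y) = - \sin{\left(x \right)} + 3 e^{- x}

Derivation:
Substitute the ansatz u = A e^{- x} + B \sin{\left(x \right)} into the left-hand side.
Derivatives of the ansatz:
  u_xx = A e^{- x} - B \sin{\left(x \right)}
  u_xxx = - A e^{- x} - B \cos{\left(x \right)}
  u_yyyy = 0
Term by term:
  3·u_xx = 3 A e^{- x} - 3 B \sin{\left(x \right)}
  -u_xxx = A e^{- x} + B \cos{\left(x \right)}
  -2·u_yyyy = 0
So the left-hand side equals
  4 A e^{- x} - 3 B \sin{\left(x \right)} + B \cos{\left(x \right)}
This must equal f(x, y) = 3 \sin{\left(x \right)} - \cos{\left(x \right)} + 12 e^{- x} identically.
Matching coefficients of the independent functions:
  [e^{- x}]:  4 A = 12
  [\sin{\left(x \right)}]:  - 3 B = 3
  [\cos{\left(x \right)}]:  B = -1
Solving: A = 3, B = -1.
Check against the point condition:
  u(0, 0) = 3  ⟹  A = 3  ✓
Hence u(x, y) = - \sin{\left(x \right)} + 3 e^{- x}.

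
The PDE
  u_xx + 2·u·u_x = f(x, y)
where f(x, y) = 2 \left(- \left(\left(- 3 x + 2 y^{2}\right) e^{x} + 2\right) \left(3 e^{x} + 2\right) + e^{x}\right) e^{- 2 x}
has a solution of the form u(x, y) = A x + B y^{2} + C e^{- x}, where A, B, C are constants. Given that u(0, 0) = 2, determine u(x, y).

Substitute the ansatz u = A x + B y^{2} + C e^{- x} into the left-hand side.
Derivatives of the ansatz:
  u_xx = C e^{- x}
  u_x = A - C e^{- x}
Term by term:
  u_xx = C e^{- x}
  2·u·u_x = 2 A^{2} x + 2 A B y^{2} - 2 A C x e^{- x} + 2 A C e^{- x} - 2 B C y^{2} e^{- x} - 2 C^{2} e^{- 2 x}
So the left-hand side equals
  2 A^{2} x + 2 A B y^{2} - 2 A C x e^{- x} + 2 A C e^{- x} - 2 B C y^{2} e^{- x} - 2 C^{2} e^{- 2 x} + C e^{- x}
This must equal f(x, y) identically; expanded, f = 18 x + 12 x e^{- x} - 12 y^{2} - 8 y^{2} e^{- x} - 10 e^{- x} - 8 e^{- 2 x}.
Matching coefficients of the independent functions:
  [x]:  2 A^{2} = 18
  [y^{2}]:  2 A B = -12
  [x e^{- x}]:  - 2 A C = 12
  [y^{2} e^{- x}]:  - 2 B C = -8
  [e^{- 2 x}]:  - 2 C^{2} = -8
  [e^{- x}]:  2 A C + C = -10
Solving: A = -3, B = 2, C = 2.
Check against the point condition:
  u(0, 0) = 2  ⟹  C = 2  ✓
Hence u(x, y) = - 3 x + 2 y^{2} + 2 e^{- x}.

Answer: u(x, y) = - 3 x + 2 y^{2} + 2 e^{- x}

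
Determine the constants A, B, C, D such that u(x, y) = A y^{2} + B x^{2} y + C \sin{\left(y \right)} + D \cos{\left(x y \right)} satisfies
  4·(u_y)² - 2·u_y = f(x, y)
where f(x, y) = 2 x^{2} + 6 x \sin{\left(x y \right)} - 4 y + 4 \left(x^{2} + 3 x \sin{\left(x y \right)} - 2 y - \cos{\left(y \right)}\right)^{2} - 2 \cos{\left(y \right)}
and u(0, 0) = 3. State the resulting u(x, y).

Answer: u(x, y) = - x^{2} y + y^{2} + \sin{\left(y \right)} + 3 \cos{\left(x y \right)}

Derivation:
Substitute the ansatz u = A y^{2} + B x^{2} y + C \sin{\left(y \right)} + D \cos{\left(x y \right)} into the left-hand side.
Derivatives of the ansatz:
  u_y = 2 A y + B x^{2} + C \cos{\left(y \right)} - D x \sin{\left(x y \right)}
Term by term:
  4·(u_y)² = 16 A^{2} y^{2} + 16 A B x^{2} y + 16 A C y \cos{\left(y \right)} - 16 A D x y \sin{\left(x y \right)} + 4 B^{2} x^{4} + 8 B C x^{2} \cos{\left(y \right)} - 8 B D x^{3} \sin{\left(x y \right)} + 4 C^{2} \cos^{2}{\left(y \right)} - 8 C D x \sin{\left(x y \right)} \cos{\left(y \right)} + 4 D^{2} x^{2} \sin^{2}{\left(x y \right)}
  -2·u_y = - 4 A y - 2 B x^{2} - 2 C \cos{\left(y \right)} + 2 D x \sin{\left(x y \right)}
So the left-hand side equals
  16 A^{2} y^{2} + 16 A B x^{2} y + 16 A C y \cos{\left(y \right)} - 16 A D x y \sin{\left(x y \right)} - 4 A y + 4 B^{2} x^{4} + 8 B C x^{2} \cos{\left(y \right)} - 8 B D x^{3} \sin{\left(x y \right)} - 2 B x^{2} + 4 C^{2} \cos^{2}{\left(y \right)} - 8 C D x \sin{\left(x y \right)} \cos{\left(y \right)} - 2 C \cos{\left(y \right)} + 4 D^{2} x^{2} \sin^{2}{\left(x y \right)} + 2 D x \sin{\left(x y \right)}
This must equal f(x, y) identically; expanded, f = 4 x^{4} + 24 x^{3} \sin{\left(x y \right)} - 16 x^{2} y + 36 x^{2} \sin^{2}{\left(x y \right)} - 8 x^{2} \cos{\left(y \right)} + 2 x^{2} - 48 x y \sin{\left(x y \right)} - 24 x \sin{\left(x y \right)} \cos{\left(y \right)} + 6 x \sin{\left(x y \right)} + 16 y^{2} + 16 y \cos{\left(y \right)} - 4 y + 4 \cos^{2}{\left(y \right)} - 2 \cos{\left(y \right)}.
Matching coefficients of the independent functions:
  [x^{2}]:  - 2 B = 2
  [x^{4}]:  4 B^{2} = 4
  [y]:  - 4 A = -4
  [y^{2}]:  16 A^{2} = 16
  [x \sin{\left(x y \right)}]:  2 D = 6
  [x^{2} y]:  16 A B = -16
  [x^{2} \sin^{2}{\left(x y \right)}]:  4 D^{2} = 36
  [x^{2} \cos{\left(y \right)}]:  8 B C = -8
  [x^{3} \sin{\left(x y \right)}]:  - 8 B D = 24
  [y \cos{\left(y \right)}]:  16 A C = 16
  [x y \sin{\left(x y \right)}]:  - 16 A D = -48
  [x \sin{\left(x y \right)} \cos{\left(y \right)}]:  - 8 C D = -24
  [\cos{\left(y \right)}]:  - 2 C = -2
  [\cos^{2}{\left(y \right)}]:  4 C^{2} = 4
Solving: A = 1, B = -1, C = 1, D = 3.
Check against the point condition:
  u(0, 0) = 3  ⟹  D = 3  ✓
Hence u(x, y) = - x^{2} y + y^{2} + \sin{\left(y \right)} + 3 \cos{\left(x y \right)}.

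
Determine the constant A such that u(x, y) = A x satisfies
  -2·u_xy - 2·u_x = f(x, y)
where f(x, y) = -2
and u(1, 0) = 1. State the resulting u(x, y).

Substitute the ansatz u = A x into the left-hand side.
Derivatives of the ansatz:
  u_xy = 0
  u_x = A
Term by term:
  -2·u_xy = 0
  -2·u_x = - 2 A
So the left-hand side equals
  - 2 A
This must equal f(x, y) = -2 identically.
Matching coefficients of the independent functions:
  [constant term]:  - 2 A = -2
Solving: A = 1.
Check against the point condition:
  u(1, 0) = 1  ⟹  A = 1  ✓
Hence u(x, y) = x.

Answer: u(x, y) = x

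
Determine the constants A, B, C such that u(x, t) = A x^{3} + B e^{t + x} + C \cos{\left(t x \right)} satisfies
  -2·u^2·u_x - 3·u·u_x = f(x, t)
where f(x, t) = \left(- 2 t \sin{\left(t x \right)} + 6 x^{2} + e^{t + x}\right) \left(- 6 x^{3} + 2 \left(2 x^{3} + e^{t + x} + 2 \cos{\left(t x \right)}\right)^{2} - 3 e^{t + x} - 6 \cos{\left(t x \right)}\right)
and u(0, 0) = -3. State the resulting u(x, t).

Answer: u(x, t) = - 2 x^{3} - e^{t + x} - 2 \cos{\left(t x \right)}

Derivation:
Substitute the ansatz u = A x^{3} + B e^{t + x} + C \cos{\left(t x \right)} into the left-hand side.
Derivatives of the ansatz:
  u_x = 3 A x^{2} + B e^{t} e^{x} - C t \sin{\left(t x \right)}
Term by term:
  -2·u^2·u_x = - 6 A^{3} x^{8} - 2 A^{2} B x^{6} e^{t} e^{x} - 12 A^{2} B x^{5} e^{t} e^{x} + 2 A^{2} C t x^{6} \sin{\left(t x \right)} - 12 A^{2} C x^{5} \cos{\left(t x \right)} - 4 A B^{2} x^{3} e^{2 t} e^{2 x} - 6 A B^{2} x^{2} e^{2 t} e^{2 x} + 4 A B C t x^{3} e^{t} e^{x} \sin{\left(t x \right)} - 4 A B C x^{3} e^{t} e^{x} \cos{\left(t x \right)} - 12 A B C x^{2} e^{t} e^{x} \cos{\left(t x \right)} + 4 A C^{2} t x^{3} \sin{\left(t x \right)} \cos{\left(t x \right)} - 6 A C^{2} x^{2} \cos^{2}{\left(t x \right)} - 2 B^{3} e^{3 t} e^{3 x} + 2 B^{2} C t e^{2 t} e^{2 x} \sin{\left(t x \right)} - 4 B^{2} C e^{2 t} e^{2 x} \cos{\left(t x \right)} + 4 B C^{2} t e^{t} e^{x} \sin{\left(t x \right)} \cos{\left(t x \right)} - 2 B C^{2} e^{t} e^{x} \cos^{2}{\left(t x \right)} + 2 C^{3} t \sin{\left(t x \right)} \cos^{2}{\left(t x \right)}
  -3·u·u_x = - 9 A^{2} x^{5} - 3 A B x^{3} e^{t} e^{x} - 9 A B x^{2} e^{t} e^{x} + 3 A C t x^{3} \sin{\left(t x \right)} - 9 A C x^{2} \cos{\left(t x \right)} - 3 B^{2} e^{2 t} e^{2 x} + 3 B C t e^{t} e^{x} \sin{\left(t x \right)} - 3 B C e^{t} e^{x} \cos{\left(t x \right)} + 3 C^{2} t \sin{\left(t x \right)} \cos{\left(t x \right)}
Sum these and collect like terms in the independent variables.
This must equal f(x, t) identically; expanded, f = - 16 t x^{6} \sin{\left(t x \right)} - 16 t x^{3} e^{t} e^{x} \sin{\left(t x \right)} - 32 t x^{3} \sin{\left(t x \right)} \cos{\left(t x \right)} + 12 t x^{3} \sin{\left(t x \right)} - 4 t e^{2 t} e^{2 x} \sin{\left(t x \right)} - 16 t e^{t} e^{x} \sin{\left(t x \right)} \cos{\left(t x \right)} + 6 t e^{t} e^{x} \sin{\left(t x \right)} - 16 t \sin{\left(t x \right)} \cos^{2}{\left(t x \right)} + 12 t \sin{\left(t x \right)} \cos{\left(t x \right)} + 48 x^{8} + 8 x^{6} e^{t} e^{x} + 48 x^{5} e^{t} e^{x} + 96 x^{5} \cos{\left(t x \right)} - 36 x^{5} + 8 x^{3} e^{2 t} e^{2 x} + 16 x^{3} e^{t} e^{x} \cos{\left(t x \right)} - 6 x^{3} e^{t} e^{x} + 12 x^{2} e^{2 t} e^{2 x} + 48 x^{2} e^{t} e^{x} \cos{\left(t x \right)} - 18 x^{2} e^{t} e^{x} + 48 x^{2} \cos^{2}{\left(t x \right)} - 36 x^{2} \cos{\left(t x \right)} + 2 e^{3 t} e^{3 x} + 8 e^{2 t} e^{2 x} \cos{\left(t x \right)} - 3 e^{2 t} e^{2 x} + 8 e^{t} e^{x} \cos^{2}{\left(t x \right)} - 6 e^{t} e^{x} \cos{\left(t x \right)}.
Matching coefficients of the independent functions:
(each divided by its leading coefficient; functions giving the same equation are listed together)
  [x^{5}]:  A^{2} - 4 = 0
  [x^{8}]:  A^{3} + 8 = 0
  [x^{2} \cos{\left(t x \right)}, t x^{3} \sin{\left(t x \right)}]:  A C - 4 = 0
  [x^{2} \cos^{2}{\left(t x \right)}, t x^{3} \sin{\left(t x \right)} \cos{\left(t x \right)}]:  A C^{2} + 8 = 0
  [x^{5} \cos{\left(t x \right)}, t x^{6} \sin{\left(t x \right)}]:  A^{2} C + 8 = 0
  [e^{2 t} e^{2 x}]:  B^{2} - 1 = 0
  [e^{3 t} e^{3 x}]:  B^{3} + 1 = 0
  [t \sin{\left(t x \right)} \cos{\left(t x \right)}]:  C^{2} - 4 = 0
  [t \sin{\left(t x \right)} \cos^{2}{\left(t x \right)}]:  C^{3} + 8 = 0
  [x^{2} e^{t} e^{x}, x^{3} e^{t} e^{x}]:  A B - 2 = 0
  [x^{2} e^{2 t} e^{2 x}, x^{3} e^{2 t} e^{2 x}]:  A B^{2} + 2 = 0
  [x^{5} e^{t} e^{x}, x^{6} e^{t} e^{x}]:  A^{2} B + 4 = 0
  [e^{t} e^{x} \cos{\left(t x \right)}, t e^{t} e^{x} \sin{\left(t x \right)}]:  B C - 2 = 0
  [e^{t} e^{x} \cos^{2}{\left(t x \right)}, t e^{t} e^{x} \sin{\left(t x \right)} \cos{\left(t x \right)}]:  B C^{2} + 4 = 0
  [e^{2 t} e^{2 x} \cos{\left(t x \right)}, t e^{2 t} e^{2 x} \sin{\left(t x \right)}]:  B^{2} C + 2 = 0
  [x^{2} e^{t} e^{x} \cos{\left(t x \right)}, x^{3} e^{t} e^{x} \cos{\left(t x \right)}, t x^{3} e^{t} e^{x} \sin{\left(t x \right)}]:  A B C + 4 = 0
Solving: A = -2, B = -1, C = -2.
Check against the point condition:
  u(0, 0) = -3  ⟹  B + C = -3  ✓
Hence u(x, t) = - 2 x^{3} - e^{t + x} - 2 \cos{\left(t x \right)}.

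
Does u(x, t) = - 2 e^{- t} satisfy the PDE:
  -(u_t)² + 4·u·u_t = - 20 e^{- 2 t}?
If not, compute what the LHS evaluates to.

Evaluate each term of the left-hand side for u = - 2 e^{- t}.
Derivatives:
  u_t = 2 e^{- t}
Terms:
  -(u_t)² = - 4 e^{- 2 t}
  4·u·u_t = - 16 e^{- 2 t}
Sum: LHS = - 20 e^{- 2 t}
This is exactly the given right-hand side, so u is a solution.

Answer: Yes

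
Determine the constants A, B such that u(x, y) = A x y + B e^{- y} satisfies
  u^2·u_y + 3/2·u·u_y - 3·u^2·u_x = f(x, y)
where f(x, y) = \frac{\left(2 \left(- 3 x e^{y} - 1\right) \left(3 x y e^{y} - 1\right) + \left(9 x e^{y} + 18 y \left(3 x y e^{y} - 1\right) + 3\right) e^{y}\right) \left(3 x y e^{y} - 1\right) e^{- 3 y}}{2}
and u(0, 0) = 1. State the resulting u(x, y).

Answer: u(x, y) = - 3 x y + e^{- y}

Derivation:
Substitute the ansatz u = A x y + B e^{- y} into the left-hand side.
Derivatives of the ansatz:
  u_y = A x - B e^{- y}
  u_x = A y
Term by term:
  u^2·u_y = A^{3} x^{3} y^{2} - A^{2} B x^{2} y^{2} e^{- y} + 2 A^{2} B x^{2} y e^{- y} - 2 A B^{2} x y e^{- 2 y} + A B^{2} x e^{- 2 y} - B^{3} e^{- 3 y}
  3/2·u·u_y = \frac{3 A^{2} x^{2} y}{2} - \frac{3 A B x y e^{- y}}{2} + \frac{3 A B x e^{- y}}{2} - \frac{3 B^{2} e^{- 2 y}}{2}
  -3·u^2·u_x = - 3 A^{3} x^{2} y^{3} - 6 A^{2} B x y^{2} e^{- y} - 3 A B^{2} y e^{- 2 y}
So the left-hand side equals
  A^{3} x^{3} y^{2} - 3 A^{3} x^{2} y^{3} - A^{2} B x^{2} y^{2} e^{- y} + 2 A^{2} B x^{2} y e^{- y} - 6 A^{2} B x y^{2} e^{- y} + \frac{3 A^{2} x^{2} y}{2} - 2 A B^{2} x y e^{- 2 y} + A B^{2} x e^{- 2 y} - 3 A B^{2} y e^{- 2 y} - \frac{3 A B x y e^{- y}}{2} + \frac{3 A B x e^{- y}}{2} - B^{3} e^{- 3 y} - \frac{3 B^{2} e^{- 2 y}}{2}
This must equal f(x, y) identically; expanded, f = - 27 x^{3} y^{2} + 81 x^{2} y^{3} - 9 x^{2} y^{2} e^{- y} + \frac{27 x^{2} y}{2} + 18 x^{2} y e^{- y} - 54 x y^{2} e^{- y} + \frac{9 x y e^{- y}}{2} + 6 x y e^{- 2 y} - \frac{9 x e^{- y}}{2} - 3 x e^{- 2 y} + 9 y e^{- 2 y} - \frac{3 e^{- 2 y}}{2} - e^{- 3 y}.
Matching coefficients of the independent functions:
  [x e^{- 2 y}]:  A B^{2} = -3
  [x e^{- y}]:  \frac{3 A B}{2} = - \frac{9}{2}
  [x^{2} y]:  \frac{3 A^{2}}{2} = \frac{27}{2}
  [x^{2} y^{3}]:  - 3 A^{3} = 81
  [x^{3} y^{2}]:  A^{3} = -27
  [y e^{- 2 y}]:  - 3 A B^{2} = 9
  [x y e^{- 2 y}]:  - 2 A B^{2} = 6
  [x y e^{- y}]:  - \frac{3 A B}{2} = \frac{9}{2}
  [x y^{2} e^{- y}]:  - 6 A^{2} B = -54
  [x^{2} y e^{- y}]:  2 A^{2} B = 18
  [x^{2} y^{2} e^{- y}]:  - A^{2} B = -9
  [e^{- 3 y}]:  - B^{3} = -1
  [e^{- 2 y}]:  - \frac{3 B^{2}}{2} = - \frac{3}{2}
Solving: A = -3, B = 1.
Check against the point condition:
  u(0, 0) = 1  ⟹  B = 1  ✓
Hence u(x, y) = - 3 x y + e^{- y}.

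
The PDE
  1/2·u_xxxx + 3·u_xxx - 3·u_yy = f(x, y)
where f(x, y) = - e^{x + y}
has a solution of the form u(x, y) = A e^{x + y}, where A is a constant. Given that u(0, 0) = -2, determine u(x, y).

Answer: u(x, y) = - 2 e^{x + y}

Derivation:
Substitute the ansatz u = A e^{x + y} into the left-hand side.
Derivatives of the ansatz:
  u_xxxx = A e^{x} e^{y}
  u_xxx = A e^{x} e^{y}
  u_yy = A e^{x} e^{y}
Term by term:
  1/2·u_xxxx = \frac{A e^{x} e^{y}}{2}
  3·u_xxx = 3 A e^{x} e^{y}
  -3·u_yy = - 3 A e^{x} e^{y}
So the left-hand side equals
  \frac{A e^{x} e^{y}}{2}
This must equal f(x, y) identically; expanded, f = - e^{x} e^{y}.
Matching coefficients of the independent functions:
  [e^{x} e^{y}]:  \frac{A}{2} = -1
Solving: A = -2.
Check against the point condition:
  u(0, 0) = -2  ⟹  A = -2  ✓
Hence u(x, y) = - 2 e^{x + y}.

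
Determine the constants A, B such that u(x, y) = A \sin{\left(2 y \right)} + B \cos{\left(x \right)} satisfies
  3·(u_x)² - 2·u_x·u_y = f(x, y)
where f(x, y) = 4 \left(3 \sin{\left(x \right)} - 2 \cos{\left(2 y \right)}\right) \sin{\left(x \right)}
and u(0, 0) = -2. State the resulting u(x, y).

Substitute the ansatz u = A \sin{\left(2 y \right)} + B \cos{\left(x \right)} into the left-hand side.
Derivatives of the ansatz:
  u_x = - B \sin{\left(x \right)}
  u_y = 2 A \cos{\left(2 y \right)}
Term by term:
  3·(u_x)² = 3 B^{2} \sin^{2}{\left(x \right)}
  -2·u_x·u_y = 4 A B \sin{\left(x \right)} \cos{\left(2 y \right)}
So the left-hand side equals
  4 A B \sin{\left(x \right)} \cos{\left(2 y \right)} + 3 B^{2} \sin^{2}{\left(x \right)}
This must equal f(x, y) = 4 \left(3 \sin{\left(x \right)} - 2 \cos{\left(2 y \right)}\right) \sin{\left(x \right)} identically.
Matching coefficients of the independent functions:
  [\sin{\left(x \right)} \cos{\left(2 y \right)}]:  4 A B = -8
  [\sin^{2}{\left(x \right)}]:  3 B^{2} = 12
These equations allow (A, B) = (-1, 2) or (1, -2).
Impose the point condition(s):
  u(0, 0) = -2  ⟹  B = -2
Only A = 1, B = -2 satisfies everything.
Hence u(x, y) = \sin{\left(2 y \right)} - 2 \cos{\left(x \right)}.

Answer: u(x, y) = \sin{\left(2 y \right)} - 2 \cos{\left(x \right)}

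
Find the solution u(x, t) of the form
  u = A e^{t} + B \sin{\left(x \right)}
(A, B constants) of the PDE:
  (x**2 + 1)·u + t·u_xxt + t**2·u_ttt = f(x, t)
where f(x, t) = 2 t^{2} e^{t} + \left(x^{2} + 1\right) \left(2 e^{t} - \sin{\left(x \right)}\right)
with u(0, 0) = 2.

Substitute the ansatz u = A e^{t} + B \sin{\left(x \right)} into the left-hand side.
Derivatives of the ansatz:
  u_xxt = 0
  u_ttt = A e^{t}
Term by term:
  (x**2 + 1)·u = A x^{2} e^{t} + A e^{t} + B x^{2} \sin{\left(x \right)} + B \sin{\left(x \right)}
  t·u_xxt = 0
  t**2·u_ttt = A t^{2} e^{t}
So the left-hand side equals
  A t^{2} e^{t} + A x^{2} e^{t} + A e^{t} + B x^{2} \sin{\left(x \right)} + B \sin{\left(x \right)}
This must equal f(x, t) identically; expanded, f = 2 t^{2} e^{t} + 2 x^{2} e^{t} - x^{2} \sin{\left(x \right)} + 2 e^{t} - \sin{\left(x \right)}.
Matching coefficients of the independent functions:
  [t^{2} e^{t}, x^{2} e^{t}, e^{t}]:  A = 2
  [x^{2} \sin{\left(x \right)}, \sin{\left(x \right)}]:  B = -1
Solving: A = 2, B = -1.
Check against the point condition:
  u(0, 0) = 2  ⟹  A = 2  ✓
Hence u(x, t) = 2 e^{t} - \sin{\left(x \right)}.

Answer: u(x, t) = 2 e^{t} - \sin{\left(x \right)}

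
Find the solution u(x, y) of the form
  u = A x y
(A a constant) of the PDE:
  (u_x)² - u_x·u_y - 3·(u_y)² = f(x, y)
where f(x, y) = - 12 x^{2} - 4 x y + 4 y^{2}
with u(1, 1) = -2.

Substitute the ansatz u = A x y into the left-hand side.
Derivatives of the ansatz:
  u_x = A y
  u_y = A x
Term by term:
  (u_x)² = A^{2} y^{2}
  -u_x·u_y = - A^{2} x y
  -3·(u_y)² = - 3 A^{2} x^{2}
So the left-hand side equals
  - 3 A^{2} x^{2} - A^{2} x y + A^{2} y^{2}
This must equal f(x, y) = - 12 x^{2} - 4 x y + 4 y^{2} identically.
Matching coefficients of the independent functions:
  [x^{2}]:  - 3 A^{2} = -12
  [y^{2}]:  A^{2} = 4
  [x y]:  - A^{2} = -4
These equations allow (A) = (-2) or (2).
Impose the point condition(s):
  u(1, 1) = -2  ⟹  A = -2
Only A = -2 satisfies everything.
Hence u(x, y) = - 2 x y.

Answer: u(x, y) = - 2 x y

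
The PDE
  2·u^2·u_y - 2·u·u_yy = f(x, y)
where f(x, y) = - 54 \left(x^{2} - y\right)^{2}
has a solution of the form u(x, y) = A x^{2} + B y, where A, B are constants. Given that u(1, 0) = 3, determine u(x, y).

Substitute the ansatz u = A x^{2} + B y into the left-hand side.
Derivatives of the ansatz:
  u_y = B
  u_yy = 0
Term by term:
  2·u^2·u_y = 2 A^{2} B x^{4} + 4 A B^{2} x^{2} y + 2 B^{3} y^{2}
  -2·u·u_yy = 0
So the left-hand side equals
  2 A^{2} B x^{4} + 4 A B^{2} x^{2} y + 2 B^{3} y^{2}
This must equal f(x, y) identically; expanded, f = - 54 x^{4} + 108 x^{2} y - 54 y^{2}.
Matching coefficients of the independent functions:
  [x^{4}]:  2 A^{2} B = -54
  [y^{2}]:  2 B^{3} = -54
  [x^{2} y]:  4 A B^{2} = 108
Solving: A = 3, B = -3.
Check against the point condition:
  u(1, 0) = 3  ⟹  A = 3  ✓
Hence u(x, y) = 3 x^{2} - 3 y.

Answer: u(x, y) = 3 x^{2} - 3 y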